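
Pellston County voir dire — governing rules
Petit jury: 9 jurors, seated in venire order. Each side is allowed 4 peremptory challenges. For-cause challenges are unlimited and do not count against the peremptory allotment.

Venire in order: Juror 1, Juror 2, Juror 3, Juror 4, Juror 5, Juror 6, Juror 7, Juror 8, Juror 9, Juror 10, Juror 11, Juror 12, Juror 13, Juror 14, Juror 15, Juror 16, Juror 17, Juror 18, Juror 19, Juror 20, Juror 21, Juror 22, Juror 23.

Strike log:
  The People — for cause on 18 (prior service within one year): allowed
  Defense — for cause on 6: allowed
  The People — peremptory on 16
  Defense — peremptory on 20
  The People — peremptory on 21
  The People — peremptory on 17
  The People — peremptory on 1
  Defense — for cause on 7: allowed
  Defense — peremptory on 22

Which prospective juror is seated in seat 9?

Removed: #1, #6, #7, #16, #17, #18, #20, #21, #22.
Filling seats in venire order through position 9: #2, #3, #4, #5, #8, #9, #10, #11, #12.
So seat 9 is #12.

12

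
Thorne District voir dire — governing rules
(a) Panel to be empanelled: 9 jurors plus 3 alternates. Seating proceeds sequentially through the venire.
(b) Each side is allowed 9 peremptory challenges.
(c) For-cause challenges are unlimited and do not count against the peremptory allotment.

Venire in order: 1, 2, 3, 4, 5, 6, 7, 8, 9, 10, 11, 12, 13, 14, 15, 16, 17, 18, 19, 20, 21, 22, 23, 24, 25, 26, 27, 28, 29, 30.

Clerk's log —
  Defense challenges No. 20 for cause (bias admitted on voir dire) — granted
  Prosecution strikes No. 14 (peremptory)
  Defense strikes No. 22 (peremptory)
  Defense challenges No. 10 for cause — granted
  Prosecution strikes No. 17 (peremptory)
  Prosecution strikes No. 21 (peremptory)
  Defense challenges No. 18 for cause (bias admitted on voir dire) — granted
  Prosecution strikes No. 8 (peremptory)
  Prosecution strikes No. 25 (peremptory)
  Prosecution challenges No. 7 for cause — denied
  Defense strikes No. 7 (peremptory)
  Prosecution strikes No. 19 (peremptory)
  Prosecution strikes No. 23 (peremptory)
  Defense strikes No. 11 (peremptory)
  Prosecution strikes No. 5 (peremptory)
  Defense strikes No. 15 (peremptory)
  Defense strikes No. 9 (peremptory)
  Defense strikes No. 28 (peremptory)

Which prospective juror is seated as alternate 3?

Removed: #5, #7, #8, #9, #10, #11, #14, #15, #17, #18, #19, #20, #21, #22, #23, #25, #28.
Seating in order: seats 1–9 → #1, #2, #3, #4, #6, #12, #13, #16, #24; alternates → #26, #27, #29.
So alternate 3 is #29.

29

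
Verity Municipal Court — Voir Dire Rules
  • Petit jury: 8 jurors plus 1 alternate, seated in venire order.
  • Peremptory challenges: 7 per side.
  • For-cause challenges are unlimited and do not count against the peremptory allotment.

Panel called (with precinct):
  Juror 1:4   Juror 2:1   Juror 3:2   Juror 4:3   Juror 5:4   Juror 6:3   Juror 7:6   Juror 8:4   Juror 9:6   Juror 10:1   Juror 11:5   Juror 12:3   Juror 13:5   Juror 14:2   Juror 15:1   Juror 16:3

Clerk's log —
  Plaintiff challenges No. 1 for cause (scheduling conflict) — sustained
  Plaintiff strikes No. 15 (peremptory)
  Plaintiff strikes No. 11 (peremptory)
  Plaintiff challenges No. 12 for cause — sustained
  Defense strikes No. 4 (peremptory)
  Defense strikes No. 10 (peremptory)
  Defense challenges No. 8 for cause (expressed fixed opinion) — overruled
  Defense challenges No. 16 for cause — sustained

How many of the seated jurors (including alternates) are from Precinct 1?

1

Removed: #1, #4, #10, #11, #12, #15, #16.
Seated (9 incl. alternates): #2, #3, #5, #6, #7, #8, #9, #13, #14.
Of those, in Precinct 1: #2 → 1.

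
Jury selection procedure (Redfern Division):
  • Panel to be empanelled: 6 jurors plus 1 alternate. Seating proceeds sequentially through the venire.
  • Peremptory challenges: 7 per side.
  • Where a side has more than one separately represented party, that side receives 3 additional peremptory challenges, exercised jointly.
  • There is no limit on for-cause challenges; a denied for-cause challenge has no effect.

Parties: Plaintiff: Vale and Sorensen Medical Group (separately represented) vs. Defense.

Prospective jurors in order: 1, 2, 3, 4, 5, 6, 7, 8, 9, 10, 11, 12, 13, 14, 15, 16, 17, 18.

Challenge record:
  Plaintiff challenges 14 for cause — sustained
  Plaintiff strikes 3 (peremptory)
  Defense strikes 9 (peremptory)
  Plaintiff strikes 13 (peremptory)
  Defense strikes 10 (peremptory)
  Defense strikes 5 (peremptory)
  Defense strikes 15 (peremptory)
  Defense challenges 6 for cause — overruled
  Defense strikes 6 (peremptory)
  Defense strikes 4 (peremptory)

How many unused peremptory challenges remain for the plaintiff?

8

Plaintiff allotment: 7 base + 3 multi-party = 10.
Plaintiff peremptories used: #3, #13 — 2 (the for-cause on #14 doesn't count).
Remaining: 10 − 2 = 8.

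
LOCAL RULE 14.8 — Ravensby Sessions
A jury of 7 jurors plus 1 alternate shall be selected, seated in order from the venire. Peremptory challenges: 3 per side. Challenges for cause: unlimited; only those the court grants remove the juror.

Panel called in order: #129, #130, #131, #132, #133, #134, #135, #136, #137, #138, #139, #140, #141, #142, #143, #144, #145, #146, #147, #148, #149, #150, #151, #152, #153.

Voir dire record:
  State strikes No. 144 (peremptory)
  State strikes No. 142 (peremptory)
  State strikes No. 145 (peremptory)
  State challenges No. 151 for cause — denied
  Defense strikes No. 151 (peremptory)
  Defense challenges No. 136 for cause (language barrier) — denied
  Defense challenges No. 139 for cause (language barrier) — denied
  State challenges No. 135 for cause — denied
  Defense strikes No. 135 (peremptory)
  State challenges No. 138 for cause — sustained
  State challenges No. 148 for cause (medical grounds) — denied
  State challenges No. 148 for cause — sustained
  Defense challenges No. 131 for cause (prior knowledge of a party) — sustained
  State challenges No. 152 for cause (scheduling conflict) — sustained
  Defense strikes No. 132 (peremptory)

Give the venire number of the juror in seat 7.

Removed: #131, #132, #135, #138, #142, #144, #145, #148, #151, #152. (#136, #139 stay — for-cause denied.)
Seating in order: seats 1–7 → #129, #130, #133, #134, #136, #137, #139; alternates → #140.
So seat 7 is #139.

139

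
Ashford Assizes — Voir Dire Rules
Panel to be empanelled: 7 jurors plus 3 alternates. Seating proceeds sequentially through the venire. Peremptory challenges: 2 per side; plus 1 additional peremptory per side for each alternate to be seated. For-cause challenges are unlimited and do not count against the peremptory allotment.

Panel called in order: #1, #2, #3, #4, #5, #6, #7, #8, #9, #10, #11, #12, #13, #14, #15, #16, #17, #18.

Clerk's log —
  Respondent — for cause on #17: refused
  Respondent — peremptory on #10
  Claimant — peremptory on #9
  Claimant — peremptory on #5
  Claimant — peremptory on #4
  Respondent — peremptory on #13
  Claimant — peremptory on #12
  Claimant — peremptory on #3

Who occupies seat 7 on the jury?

14

Removed: #3, #4, #5, #9, #10, #12, #13. (#17 stays — for-cause denied.)
Filling seats in venire order through position 7: #1, #2, #6, #7, #8, #11, #14.
So seat 7 is #14.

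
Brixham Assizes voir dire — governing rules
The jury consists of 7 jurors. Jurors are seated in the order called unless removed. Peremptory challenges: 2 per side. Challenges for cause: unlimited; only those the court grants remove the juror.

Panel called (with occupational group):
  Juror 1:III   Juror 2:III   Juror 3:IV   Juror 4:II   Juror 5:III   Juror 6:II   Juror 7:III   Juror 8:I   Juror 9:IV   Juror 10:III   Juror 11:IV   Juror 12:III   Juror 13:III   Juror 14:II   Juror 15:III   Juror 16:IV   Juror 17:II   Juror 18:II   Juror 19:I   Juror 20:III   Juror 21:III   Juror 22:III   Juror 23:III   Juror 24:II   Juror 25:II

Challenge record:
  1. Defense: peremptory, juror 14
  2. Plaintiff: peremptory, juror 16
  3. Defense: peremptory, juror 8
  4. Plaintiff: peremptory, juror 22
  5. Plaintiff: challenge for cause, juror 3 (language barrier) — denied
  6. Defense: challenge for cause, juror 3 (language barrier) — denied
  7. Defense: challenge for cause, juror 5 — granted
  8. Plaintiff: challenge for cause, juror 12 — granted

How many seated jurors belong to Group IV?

Removed: #5, #8, #12, #14, #16, #22.
Seated jurors 1–7: #1, #2, #3, #4, #6, #7, #9.
Of those, in Group IV: #3, #9 → 2.

2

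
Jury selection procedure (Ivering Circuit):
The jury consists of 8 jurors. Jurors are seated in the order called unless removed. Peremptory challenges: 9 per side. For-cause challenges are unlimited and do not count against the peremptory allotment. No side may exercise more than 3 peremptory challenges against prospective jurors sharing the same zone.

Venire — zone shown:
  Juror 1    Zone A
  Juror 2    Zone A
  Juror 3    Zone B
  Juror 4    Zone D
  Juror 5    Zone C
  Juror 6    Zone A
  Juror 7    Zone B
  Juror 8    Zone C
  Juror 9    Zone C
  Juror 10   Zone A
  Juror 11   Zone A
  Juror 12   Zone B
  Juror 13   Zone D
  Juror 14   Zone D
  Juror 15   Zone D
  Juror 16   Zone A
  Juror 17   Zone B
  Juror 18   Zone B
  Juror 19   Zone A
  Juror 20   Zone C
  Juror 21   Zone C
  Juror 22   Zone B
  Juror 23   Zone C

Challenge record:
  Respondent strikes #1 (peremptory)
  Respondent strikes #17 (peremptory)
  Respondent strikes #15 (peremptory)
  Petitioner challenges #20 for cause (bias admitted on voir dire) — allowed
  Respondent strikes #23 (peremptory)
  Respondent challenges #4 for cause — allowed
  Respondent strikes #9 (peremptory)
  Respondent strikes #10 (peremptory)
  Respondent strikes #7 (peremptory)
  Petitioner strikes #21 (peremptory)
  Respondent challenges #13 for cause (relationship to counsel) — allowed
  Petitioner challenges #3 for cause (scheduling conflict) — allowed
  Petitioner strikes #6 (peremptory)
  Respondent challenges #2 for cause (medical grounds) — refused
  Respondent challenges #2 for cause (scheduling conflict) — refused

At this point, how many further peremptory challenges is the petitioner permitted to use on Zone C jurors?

2

Petitioner peremptories so far: #21, #6 — 2 of 9 used, 7 left overall.
Against Zone C: #21 — 1 used; per-zone cap 3 leaves 2.
Binding limit: min(7, 2) = 2.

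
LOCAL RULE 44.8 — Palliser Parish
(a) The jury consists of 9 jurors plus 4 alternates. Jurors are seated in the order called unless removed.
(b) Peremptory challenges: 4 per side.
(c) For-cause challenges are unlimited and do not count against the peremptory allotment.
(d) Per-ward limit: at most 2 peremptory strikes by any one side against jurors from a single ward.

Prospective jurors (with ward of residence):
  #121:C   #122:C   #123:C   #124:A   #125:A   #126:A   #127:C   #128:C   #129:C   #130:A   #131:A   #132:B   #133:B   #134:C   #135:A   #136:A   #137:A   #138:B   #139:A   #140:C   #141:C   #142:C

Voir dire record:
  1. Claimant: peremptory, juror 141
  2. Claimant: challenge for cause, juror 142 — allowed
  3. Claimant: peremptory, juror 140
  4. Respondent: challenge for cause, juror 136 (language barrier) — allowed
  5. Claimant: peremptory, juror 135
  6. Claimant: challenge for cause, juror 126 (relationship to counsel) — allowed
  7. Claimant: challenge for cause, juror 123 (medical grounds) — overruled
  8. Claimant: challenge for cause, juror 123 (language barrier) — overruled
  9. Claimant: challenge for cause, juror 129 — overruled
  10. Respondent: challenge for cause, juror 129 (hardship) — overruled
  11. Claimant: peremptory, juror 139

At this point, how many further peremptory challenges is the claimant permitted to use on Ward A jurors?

0

Claimant peremptories so far: #141, #140, #135, #139 — 4 of 4 used, 0 left overall.
Against Ward A: #135, #139 — 2 used; per-ward cap 2 leaves 0.
Binding limit: min(0, 0) = 0.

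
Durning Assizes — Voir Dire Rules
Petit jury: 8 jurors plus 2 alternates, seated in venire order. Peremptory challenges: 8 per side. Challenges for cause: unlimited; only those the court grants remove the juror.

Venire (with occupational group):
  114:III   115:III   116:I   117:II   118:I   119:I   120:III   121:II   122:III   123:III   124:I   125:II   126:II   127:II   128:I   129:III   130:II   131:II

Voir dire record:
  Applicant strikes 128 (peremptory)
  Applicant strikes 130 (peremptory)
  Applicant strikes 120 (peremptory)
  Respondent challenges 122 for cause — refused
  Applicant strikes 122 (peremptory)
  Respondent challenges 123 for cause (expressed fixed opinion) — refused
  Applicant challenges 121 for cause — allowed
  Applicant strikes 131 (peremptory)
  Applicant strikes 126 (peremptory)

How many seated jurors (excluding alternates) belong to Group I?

4

Removed: #120, #121, #122, #126, #128, #130, #131.
Seated jurors 1–8: #114, #115, #116, #117, #118, #119, #123, #124 (alternates #125, #127 not counted).
Of those, in Group I: #116, #118, #119, #124 → 4.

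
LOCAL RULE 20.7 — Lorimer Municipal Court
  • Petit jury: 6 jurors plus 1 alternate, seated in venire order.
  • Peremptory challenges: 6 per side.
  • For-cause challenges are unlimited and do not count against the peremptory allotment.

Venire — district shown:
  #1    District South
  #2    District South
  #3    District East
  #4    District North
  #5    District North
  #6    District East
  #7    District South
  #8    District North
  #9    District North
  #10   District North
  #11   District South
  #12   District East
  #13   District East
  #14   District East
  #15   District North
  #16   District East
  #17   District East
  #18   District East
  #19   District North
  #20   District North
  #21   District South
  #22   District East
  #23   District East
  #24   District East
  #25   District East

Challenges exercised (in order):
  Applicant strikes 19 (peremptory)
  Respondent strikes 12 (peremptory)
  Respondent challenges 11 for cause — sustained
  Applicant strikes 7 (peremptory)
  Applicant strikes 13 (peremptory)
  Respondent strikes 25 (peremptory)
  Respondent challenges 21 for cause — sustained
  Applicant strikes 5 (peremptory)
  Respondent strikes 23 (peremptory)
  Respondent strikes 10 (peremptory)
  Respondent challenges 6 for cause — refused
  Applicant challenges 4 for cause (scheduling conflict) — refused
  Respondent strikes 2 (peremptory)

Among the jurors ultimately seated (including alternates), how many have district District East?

Removed: #2, #5, #7, #10, #11, #12, #13, #19, #21, #23, #25.
Seated (7 incl. alternates): #1, #3, #4, #6, #8, #9, #14.
Of those, in District East: #3, #6, #14 → 3.

3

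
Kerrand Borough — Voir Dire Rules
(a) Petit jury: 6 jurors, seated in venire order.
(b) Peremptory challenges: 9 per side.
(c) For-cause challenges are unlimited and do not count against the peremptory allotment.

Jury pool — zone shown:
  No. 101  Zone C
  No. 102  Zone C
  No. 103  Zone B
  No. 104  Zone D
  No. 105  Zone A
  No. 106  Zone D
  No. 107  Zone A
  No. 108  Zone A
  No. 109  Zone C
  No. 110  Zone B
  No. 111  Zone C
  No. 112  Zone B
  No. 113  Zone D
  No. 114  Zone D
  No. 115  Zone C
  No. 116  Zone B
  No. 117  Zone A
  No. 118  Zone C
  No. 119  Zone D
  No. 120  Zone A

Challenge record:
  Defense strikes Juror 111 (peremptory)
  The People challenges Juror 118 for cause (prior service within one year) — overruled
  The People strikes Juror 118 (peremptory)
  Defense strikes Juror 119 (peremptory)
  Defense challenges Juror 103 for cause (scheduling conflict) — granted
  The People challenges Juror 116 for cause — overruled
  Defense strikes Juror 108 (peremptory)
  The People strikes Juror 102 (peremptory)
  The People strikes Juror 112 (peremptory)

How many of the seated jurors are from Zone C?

2

Removed: #102, #103, #108, #111, #112, #118, #119.
Seated jurors 1–6: #101, #104, #105, #106, #107, #109.
Of those, in Zone C: #101, #109 → 2.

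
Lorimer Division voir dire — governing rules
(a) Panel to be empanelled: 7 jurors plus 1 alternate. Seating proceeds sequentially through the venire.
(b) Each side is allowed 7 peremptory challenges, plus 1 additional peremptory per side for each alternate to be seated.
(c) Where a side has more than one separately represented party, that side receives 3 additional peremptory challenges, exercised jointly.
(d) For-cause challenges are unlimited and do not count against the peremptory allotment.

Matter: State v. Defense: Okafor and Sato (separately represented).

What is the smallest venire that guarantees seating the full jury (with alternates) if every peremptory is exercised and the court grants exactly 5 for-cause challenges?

32

Seats to fill: 7 + 1 alternates = 8.
Peremptories — State: 7 + 1×1 = 8; Defense: 7 + 1×1 + 3 = 11; total 19.
For-cause removals: 5.
Minimum venire: 8 + 19 + 5 = 32.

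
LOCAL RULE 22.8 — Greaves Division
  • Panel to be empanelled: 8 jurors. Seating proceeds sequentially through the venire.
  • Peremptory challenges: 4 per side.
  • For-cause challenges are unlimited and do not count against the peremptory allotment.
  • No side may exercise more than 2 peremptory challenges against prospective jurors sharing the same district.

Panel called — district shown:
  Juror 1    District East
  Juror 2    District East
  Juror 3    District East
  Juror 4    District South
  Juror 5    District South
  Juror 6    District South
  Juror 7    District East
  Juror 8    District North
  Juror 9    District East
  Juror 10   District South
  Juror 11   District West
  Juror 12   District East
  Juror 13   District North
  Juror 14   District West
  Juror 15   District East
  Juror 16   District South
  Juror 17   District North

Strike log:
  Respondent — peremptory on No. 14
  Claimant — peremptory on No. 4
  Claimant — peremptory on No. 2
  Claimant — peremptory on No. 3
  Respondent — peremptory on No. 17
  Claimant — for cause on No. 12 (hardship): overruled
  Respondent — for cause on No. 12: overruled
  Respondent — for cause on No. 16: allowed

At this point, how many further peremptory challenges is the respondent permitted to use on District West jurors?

1

Respondent peremptories so far: #14, #17 — 2 of 4 used, 2 left overall.
Against District West: #14 — 1 used; per-district cap 2 leaves 1.
Binding limit: min(2, 1) = 1.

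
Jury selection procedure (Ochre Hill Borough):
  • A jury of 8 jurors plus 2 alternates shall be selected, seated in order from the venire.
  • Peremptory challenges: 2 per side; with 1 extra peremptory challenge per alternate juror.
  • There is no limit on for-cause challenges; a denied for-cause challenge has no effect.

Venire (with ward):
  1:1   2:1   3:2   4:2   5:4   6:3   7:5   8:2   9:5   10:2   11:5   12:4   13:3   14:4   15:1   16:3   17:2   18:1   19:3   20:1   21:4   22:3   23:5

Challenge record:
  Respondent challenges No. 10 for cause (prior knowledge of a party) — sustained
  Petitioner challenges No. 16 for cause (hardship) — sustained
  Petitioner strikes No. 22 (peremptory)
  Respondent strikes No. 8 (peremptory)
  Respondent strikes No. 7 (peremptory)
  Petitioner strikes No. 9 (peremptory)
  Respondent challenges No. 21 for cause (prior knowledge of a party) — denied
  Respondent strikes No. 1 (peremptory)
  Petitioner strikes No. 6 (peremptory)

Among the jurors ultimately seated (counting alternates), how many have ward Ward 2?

Removed: #1, #6, #7, #8, #9, #10, #16, #22.
Seated (10 incl. alternates): #2, #3, #4, #5, #11, #12, #13, #14, #15, #17.
Of those, in Ward 2: #3, #4, #17 → 3.

3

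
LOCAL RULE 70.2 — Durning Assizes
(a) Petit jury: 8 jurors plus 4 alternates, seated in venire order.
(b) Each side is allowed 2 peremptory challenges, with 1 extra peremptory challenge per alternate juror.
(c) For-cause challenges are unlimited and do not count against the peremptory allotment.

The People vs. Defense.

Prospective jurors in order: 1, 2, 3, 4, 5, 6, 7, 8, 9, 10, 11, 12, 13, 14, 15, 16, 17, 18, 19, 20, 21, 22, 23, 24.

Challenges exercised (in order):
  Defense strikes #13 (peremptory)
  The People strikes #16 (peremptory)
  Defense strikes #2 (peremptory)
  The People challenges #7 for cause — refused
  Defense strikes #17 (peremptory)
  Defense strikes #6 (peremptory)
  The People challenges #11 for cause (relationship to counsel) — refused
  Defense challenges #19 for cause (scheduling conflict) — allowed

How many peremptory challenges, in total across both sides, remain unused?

7

The People allotment: 2 base + 1 × 4 alternates = 6. Defense allotment: 2 base + 1 × 4 alternates = 6.
The People peremptories used: #16 — 1 (for-cause on #7, #11 don't count).
Defense peremptories used: #13, #2, #17, #6 — 4 (the for-cause on #19 doesn't count).
Remaining: (6 − 1) + (6 − 4) = 7.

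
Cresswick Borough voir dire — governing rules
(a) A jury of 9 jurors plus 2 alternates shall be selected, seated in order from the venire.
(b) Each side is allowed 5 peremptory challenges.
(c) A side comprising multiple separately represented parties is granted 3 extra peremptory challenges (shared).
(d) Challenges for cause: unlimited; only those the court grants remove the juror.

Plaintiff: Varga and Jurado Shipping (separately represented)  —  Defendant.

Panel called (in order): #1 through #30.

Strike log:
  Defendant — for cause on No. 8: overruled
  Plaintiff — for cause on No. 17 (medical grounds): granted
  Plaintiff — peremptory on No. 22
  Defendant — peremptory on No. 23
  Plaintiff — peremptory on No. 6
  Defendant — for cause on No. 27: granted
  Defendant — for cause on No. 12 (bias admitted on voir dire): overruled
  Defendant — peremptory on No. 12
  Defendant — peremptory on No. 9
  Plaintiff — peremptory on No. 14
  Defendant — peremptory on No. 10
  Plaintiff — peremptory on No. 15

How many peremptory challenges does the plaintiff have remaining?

Plaintiff allotment: 5 base + 3 multi-party = 8.
Plaintiff peremptories used: #22, #6, #14, #15 — 4 (the for-cause on #17 doesn't count).
Remaining: 8 − 4 = 4.

4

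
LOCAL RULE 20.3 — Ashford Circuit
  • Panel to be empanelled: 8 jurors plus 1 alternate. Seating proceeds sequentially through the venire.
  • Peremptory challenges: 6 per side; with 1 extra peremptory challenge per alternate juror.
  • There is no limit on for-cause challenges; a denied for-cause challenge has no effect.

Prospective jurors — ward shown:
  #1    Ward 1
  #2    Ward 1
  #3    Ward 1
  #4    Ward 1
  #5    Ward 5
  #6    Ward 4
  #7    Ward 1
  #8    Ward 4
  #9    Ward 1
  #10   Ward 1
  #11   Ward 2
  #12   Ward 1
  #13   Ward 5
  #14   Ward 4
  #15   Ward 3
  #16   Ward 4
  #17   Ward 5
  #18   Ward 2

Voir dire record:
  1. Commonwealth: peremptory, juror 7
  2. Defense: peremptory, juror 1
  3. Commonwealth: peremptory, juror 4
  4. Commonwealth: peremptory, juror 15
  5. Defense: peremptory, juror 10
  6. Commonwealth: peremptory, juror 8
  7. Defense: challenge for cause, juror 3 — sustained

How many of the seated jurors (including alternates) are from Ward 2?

1

Removed: #1, #3, #4, #7, #8, #10, #15.
Seated (9 incl. alternates): #2, #5, #6, #9, #11, #12, #13, #14, #16.
Of those, in Ward 2: #11 → 1.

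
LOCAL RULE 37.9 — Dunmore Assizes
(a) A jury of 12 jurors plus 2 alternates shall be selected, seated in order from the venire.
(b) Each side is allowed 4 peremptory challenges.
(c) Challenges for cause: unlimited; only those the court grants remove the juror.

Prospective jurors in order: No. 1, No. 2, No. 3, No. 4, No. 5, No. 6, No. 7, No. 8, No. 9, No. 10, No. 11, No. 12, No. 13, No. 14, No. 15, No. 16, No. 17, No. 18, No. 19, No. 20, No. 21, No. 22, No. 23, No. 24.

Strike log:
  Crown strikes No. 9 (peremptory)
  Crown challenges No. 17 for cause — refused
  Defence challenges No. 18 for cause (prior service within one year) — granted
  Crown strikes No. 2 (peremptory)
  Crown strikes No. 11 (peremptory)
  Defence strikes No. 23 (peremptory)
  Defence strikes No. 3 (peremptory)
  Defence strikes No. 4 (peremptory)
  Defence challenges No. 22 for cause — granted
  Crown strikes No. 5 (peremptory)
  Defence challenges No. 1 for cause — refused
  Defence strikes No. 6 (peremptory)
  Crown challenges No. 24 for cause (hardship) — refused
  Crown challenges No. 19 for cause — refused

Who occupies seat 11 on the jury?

19

Removed: #2, #3, #4, #5, #6, #9, #11, #18, #22, #23. (#1, #17, #19, #24 stay — for-cause denied.)
Seating in order: seats 1–12 → #1, #7, #8, #10, #12, #13, #14, #15, #16, #17, #19, #20; alternates → #21, #24.
So seat 11 is #19.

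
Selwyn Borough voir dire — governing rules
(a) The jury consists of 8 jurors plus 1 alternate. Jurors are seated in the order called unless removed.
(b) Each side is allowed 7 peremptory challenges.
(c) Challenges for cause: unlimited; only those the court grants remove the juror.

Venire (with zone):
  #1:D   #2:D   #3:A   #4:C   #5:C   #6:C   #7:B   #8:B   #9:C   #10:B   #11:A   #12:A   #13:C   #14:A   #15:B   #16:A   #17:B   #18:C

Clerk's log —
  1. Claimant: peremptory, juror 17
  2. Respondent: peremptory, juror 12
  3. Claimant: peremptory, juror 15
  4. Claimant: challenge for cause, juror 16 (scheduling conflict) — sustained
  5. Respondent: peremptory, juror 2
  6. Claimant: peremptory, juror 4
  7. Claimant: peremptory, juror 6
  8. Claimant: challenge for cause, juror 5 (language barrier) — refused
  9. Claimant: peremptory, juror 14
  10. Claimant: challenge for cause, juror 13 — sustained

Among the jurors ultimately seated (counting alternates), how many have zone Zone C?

Removed: #2, #4, #6, #12, #13, #14, #15, #16, #17.
Seated (9 incl. alternates): #1, #3, #5, #7, #8, #9, #10, #11, #18.
Of those, in Zone C: #5, #9, #18 → 3.

3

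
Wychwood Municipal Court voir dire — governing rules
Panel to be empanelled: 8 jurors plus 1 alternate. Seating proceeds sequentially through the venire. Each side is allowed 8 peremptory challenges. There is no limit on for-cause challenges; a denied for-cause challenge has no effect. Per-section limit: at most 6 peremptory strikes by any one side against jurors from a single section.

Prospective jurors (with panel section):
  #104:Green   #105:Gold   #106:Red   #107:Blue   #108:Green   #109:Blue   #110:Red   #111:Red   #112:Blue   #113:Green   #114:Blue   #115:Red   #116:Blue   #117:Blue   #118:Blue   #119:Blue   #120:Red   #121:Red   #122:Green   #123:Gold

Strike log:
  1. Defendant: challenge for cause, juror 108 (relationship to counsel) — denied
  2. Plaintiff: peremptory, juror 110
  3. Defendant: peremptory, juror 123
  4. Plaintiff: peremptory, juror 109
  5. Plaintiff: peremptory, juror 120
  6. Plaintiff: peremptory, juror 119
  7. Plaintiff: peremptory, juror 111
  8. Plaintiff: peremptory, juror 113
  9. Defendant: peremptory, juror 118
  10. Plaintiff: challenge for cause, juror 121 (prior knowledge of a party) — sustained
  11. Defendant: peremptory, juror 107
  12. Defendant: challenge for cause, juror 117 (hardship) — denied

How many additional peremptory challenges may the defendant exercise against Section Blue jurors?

Defendant peremptories so far: #123, #118, #107 — 3 of 8 used, 5 left overall.
Against Section Blue: #118, #107 — 2 used; per-section cap 6 leaves 4.
Binding limit: min(5, 4) = 4.

4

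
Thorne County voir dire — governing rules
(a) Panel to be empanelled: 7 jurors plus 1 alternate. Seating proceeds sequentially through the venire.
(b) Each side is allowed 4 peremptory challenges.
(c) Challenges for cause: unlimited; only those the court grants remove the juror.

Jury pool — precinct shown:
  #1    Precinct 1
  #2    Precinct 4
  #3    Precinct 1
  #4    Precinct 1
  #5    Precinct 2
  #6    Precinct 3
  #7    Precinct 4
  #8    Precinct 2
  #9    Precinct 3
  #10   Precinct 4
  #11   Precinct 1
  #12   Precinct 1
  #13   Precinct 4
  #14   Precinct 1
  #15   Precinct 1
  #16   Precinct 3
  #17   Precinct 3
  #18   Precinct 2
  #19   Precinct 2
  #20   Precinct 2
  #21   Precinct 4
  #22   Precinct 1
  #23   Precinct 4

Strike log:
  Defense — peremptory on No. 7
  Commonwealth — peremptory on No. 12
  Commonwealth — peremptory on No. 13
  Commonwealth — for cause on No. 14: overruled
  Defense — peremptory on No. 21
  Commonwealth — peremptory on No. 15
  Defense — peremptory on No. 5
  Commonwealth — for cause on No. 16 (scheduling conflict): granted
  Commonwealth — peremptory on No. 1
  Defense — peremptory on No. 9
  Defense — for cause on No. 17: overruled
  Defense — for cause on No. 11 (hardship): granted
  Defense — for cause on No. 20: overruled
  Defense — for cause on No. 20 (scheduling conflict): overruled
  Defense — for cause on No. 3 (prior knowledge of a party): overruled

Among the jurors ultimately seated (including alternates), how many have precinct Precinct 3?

Removed: #1, #5, #7, #9, #11, #12, #13, #15, #16, #21.
Seated (8 incl. alternates): #2, #3, #4, #6, #8, #10, #14, #17.
Of those, in Precinct 3: #6, #17 → 2.

2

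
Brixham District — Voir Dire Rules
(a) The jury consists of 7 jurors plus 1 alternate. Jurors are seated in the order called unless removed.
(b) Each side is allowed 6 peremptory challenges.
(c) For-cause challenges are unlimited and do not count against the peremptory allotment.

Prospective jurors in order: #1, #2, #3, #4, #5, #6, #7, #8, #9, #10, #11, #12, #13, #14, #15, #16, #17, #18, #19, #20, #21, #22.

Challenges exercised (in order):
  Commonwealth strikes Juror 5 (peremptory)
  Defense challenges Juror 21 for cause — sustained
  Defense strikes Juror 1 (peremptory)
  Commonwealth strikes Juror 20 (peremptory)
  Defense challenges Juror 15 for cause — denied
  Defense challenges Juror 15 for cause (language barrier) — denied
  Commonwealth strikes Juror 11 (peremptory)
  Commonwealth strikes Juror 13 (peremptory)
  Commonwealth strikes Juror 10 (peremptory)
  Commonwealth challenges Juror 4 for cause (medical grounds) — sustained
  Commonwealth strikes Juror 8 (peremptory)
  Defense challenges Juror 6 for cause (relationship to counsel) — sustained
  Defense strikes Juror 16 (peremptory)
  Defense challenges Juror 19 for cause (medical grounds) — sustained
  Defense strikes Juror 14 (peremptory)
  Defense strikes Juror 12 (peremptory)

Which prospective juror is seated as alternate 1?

22

Removed: #1, #4, #5, #6, #8, #10, #11, #12, #13, #14, #16, #19, #20, #21. (#15 stays — for-cause denied.)
Filling seats in venire order through position 8: #2, #3, #7, #9, #15, #17, #18, #22.
So alternate 1 is #22.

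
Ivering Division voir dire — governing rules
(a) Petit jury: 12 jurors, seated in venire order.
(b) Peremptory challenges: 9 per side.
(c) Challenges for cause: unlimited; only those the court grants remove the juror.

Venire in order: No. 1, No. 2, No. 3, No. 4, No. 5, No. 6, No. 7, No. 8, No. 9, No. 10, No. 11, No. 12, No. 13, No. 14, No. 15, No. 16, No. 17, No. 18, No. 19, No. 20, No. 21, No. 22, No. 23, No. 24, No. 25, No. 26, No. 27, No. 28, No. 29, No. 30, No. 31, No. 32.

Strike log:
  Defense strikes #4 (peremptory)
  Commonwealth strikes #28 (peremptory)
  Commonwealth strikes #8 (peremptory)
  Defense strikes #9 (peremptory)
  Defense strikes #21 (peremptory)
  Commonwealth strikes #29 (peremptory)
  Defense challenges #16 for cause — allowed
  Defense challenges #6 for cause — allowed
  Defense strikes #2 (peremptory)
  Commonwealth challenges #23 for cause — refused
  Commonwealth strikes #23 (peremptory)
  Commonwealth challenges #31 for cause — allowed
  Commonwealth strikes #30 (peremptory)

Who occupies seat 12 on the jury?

18

Removed: #2, #4, #6, #8, #9, #16, #21, #23, #28, #29, #30, #31.
Filling seats in venire order through position 12: #1, #3, #5, #7, #10, #11, #12, #13, #14, #15, #17, #18.
So seat 12 is #18.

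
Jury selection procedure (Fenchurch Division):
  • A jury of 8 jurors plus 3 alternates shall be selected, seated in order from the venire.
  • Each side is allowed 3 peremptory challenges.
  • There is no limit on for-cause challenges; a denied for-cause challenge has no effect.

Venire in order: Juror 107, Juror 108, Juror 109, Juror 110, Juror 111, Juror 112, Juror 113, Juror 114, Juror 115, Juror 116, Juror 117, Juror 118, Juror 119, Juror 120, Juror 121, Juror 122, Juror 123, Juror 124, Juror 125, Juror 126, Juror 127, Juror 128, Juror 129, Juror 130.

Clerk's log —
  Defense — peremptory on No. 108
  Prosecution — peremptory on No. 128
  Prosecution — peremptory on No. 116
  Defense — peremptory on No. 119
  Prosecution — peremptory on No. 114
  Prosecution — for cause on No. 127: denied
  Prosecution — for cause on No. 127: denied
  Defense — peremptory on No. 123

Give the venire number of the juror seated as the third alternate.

Removed: #108, #114, #116, #119, #123, #128. (#127 stays — for-cause denied.)
Seating in order: seats 1–8 → #107, #109, #110, #111, #112, #113, #115, #117; alternates → #118, #120, #121.
So alternate 3 is #121.

121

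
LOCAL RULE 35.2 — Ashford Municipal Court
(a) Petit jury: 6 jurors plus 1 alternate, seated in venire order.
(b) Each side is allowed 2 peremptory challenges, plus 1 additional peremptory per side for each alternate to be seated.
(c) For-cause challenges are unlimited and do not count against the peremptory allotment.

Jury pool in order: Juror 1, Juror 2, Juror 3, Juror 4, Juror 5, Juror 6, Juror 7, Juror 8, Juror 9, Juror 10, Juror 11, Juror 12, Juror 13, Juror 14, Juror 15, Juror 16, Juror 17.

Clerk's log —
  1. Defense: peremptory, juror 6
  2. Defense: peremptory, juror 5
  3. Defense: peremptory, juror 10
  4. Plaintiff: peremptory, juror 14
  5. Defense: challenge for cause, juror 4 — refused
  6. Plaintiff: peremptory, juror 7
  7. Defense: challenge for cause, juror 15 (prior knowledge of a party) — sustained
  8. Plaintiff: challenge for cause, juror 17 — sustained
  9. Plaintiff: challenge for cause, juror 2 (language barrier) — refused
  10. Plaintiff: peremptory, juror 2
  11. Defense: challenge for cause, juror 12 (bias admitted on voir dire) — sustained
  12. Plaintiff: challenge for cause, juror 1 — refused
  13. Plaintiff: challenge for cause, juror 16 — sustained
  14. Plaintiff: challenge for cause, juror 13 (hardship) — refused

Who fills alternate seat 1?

13

Removed: #2, #5, #6, #7, #10, #12, #14, #15, #16, #17. (#1, #4, #13 stay — for-cause denied.)
Filling seats in venire order through position 7: #1, #3, #4, #8, #9, #11, #13.
So alternate 1 is #13.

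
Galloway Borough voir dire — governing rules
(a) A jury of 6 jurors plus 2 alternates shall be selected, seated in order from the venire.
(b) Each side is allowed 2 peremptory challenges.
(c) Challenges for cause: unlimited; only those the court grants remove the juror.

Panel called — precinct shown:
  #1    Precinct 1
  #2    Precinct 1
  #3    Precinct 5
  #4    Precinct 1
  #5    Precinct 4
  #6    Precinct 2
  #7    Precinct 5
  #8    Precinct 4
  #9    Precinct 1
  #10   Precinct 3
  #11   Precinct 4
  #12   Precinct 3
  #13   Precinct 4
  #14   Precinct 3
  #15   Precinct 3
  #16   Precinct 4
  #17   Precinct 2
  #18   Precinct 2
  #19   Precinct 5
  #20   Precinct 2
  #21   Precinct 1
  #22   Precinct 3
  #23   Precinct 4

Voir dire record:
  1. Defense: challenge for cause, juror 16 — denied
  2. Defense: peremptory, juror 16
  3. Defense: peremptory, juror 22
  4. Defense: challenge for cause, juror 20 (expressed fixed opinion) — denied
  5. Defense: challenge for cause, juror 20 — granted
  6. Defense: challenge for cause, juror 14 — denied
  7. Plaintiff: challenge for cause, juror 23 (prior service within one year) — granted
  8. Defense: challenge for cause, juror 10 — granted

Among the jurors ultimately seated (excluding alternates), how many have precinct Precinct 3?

0

Removed: #10, #16, #20, #22, #23.
Seated jurors 1–6: #1, #2, #3, #4, #5, #6 (alternates #7, #8 not counted).
None of those are in Precinct 3 → 0.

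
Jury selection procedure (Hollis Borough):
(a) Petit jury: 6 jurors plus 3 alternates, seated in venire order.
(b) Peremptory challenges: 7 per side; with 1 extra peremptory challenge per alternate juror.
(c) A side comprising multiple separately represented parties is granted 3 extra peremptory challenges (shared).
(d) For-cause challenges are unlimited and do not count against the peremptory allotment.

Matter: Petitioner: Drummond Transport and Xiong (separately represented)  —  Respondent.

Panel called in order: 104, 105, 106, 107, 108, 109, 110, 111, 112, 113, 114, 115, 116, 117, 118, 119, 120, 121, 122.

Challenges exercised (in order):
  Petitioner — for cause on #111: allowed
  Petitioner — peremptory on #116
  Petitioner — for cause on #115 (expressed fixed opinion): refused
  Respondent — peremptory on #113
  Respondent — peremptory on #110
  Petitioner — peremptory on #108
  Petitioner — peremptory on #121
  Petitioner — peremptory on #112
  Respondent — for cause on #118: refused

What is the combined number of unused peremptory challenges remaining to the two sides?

17

Petitioner allotment: 7 base + 1 × 3 alternates + 3 multi-party = 13. Respondent allotment: 7 base + 1 × 3 alternates = 10.
Petitioner peremptories used: #116, #108, #121, #112 — 4 (for-cause on #111, #115 don't count).
Respondent peremptories used: #113, #110 — 2 (the for-cause on #118 doesn't count).
Remaining: (13 − 4) + (10 − 2) = 17.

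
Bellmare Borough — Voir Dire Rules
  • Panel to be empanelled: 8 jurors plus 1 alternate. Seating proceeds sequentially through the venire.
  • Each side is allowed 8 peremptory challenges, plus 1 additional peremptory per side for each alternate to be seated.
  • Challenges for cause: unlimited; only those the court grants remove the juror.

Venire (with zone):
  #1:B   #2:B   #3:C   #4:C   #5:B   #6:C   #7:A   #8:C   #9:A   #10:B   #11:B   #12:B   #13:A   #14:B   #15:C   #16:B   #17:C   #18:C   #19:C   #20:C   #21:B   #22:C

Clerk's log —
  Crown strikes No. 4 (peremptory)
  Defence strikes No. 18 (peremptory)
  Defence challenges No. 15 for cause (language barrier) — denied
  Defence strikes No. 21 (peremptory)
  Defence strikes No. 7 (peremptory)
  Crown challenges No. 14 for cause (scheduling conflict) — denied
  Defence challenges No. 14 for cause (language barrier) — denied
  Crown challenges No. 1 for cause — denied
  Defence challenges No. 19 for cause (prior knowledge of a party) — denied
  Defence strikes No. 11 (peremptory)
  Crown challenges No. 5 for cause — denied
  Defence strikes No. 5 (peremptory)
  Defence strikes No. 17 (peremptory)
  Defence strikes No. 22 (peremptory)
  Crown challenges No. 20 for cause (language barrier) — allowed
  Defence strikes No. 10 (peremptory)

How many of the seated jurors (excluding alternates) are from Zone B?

3

Removed: #4, #5, #7, #10, #11, #17, #18, #20, #21, #22.
Seated jurors 1–8: #1, #2, #3, #6, #8, #9, #12, #13 (alternates #14 not counted).
Of those, in Zone B: #1, #2, #12 → 3.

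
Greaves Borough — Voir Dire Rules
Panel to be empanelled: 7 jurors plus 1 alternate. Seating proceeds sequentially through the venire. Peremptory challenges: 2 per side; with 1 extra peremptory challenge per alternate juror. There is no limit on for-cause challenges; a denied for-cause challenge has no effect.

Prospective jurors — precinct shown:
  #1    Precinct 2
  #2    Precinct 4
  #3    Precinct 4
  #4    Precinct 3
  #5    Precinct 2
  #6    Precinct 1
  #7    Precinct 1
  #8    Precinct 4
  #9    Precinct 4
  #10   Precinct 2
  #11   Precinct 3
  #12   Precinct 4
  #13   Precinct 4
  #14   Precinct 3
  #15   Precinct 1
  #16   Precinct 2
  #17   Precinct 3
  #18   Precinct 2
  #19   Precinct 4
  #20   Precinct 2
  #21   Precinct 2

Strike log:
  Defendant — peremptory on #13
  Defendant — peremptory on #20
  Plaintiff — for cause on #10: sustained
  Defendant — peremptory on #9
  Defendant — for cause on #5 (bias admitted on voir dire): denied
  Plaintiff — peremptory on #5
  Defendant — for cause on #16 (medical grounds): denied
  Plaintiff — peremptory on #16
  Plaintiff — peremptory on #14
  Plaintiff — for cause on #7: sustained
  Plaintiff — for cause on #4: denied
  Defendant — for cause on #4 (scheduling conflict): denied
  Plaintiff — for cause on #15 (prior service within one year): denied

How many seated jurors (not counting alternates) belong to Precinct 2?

1

Removed: #5, #7, #9, #10, #13, #14, #16, #20.
Seated jurors 1–7: #1, #2, #3, #4, #6, #8, #11 (alternates #12 not counted).
Of those, in Precinct 2: #1 → 1.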